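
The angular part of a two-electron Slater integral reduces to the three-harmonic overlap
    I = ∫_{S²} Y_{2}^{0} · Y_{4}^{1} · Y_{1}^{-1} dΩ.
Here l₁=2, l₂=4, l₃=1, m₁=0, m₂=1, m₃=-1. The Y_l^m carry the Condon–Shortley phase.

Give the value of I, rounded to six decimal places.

0.000000

triangle: need 2≤l₃≤6, have 1; I=0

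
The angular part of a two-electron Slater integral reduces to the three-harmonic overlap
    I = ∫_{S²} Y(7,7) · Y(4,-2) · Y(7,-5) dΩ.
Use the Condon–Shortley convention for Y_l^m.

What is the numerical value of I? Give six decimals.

-0.164155

m-sum 0 ✓  L=18 even ✓  3≤7≤11 ✓
Π(2lᵢ+1) = 15×9×15 = 2025
triangle coeff Δ(7,4,7) = 1/58198140
Σ_t [0,4]: t=0:+1/17418240 t=1:−1/622080 t=2:+1/230400 t=3:−1/622080 t=4:+1/17418240 = 1/806400
(3j)²=2268/230945 [(7 4 7; 0 0 0)], sign=-1
Σ_t [0,0]: t=0:+1/348364800 = 1/348364800
(3j)²=11/646 [(7 4 7; 7 -2 -5)], sign=+1
⇒ 4πI² = 459270/1356277
I = (-1)√(459270/1356277/(4π)) = -0.16415530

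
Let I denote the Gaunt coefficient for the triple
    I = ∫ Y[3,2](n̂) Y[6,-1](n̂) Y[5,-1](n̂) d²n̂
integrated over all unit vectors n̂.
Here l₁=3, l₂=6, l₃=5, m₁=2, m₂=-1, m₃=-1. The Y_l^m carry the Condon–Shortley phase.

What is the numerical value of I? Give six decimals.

Checks pass: Σm=0; 14 even; l₃=5∈[3,9].
(2·3+1)(2·6+1)(2·5+1) = 1001
Δ: 4! 2! 8! / 15! → 1/675675
sum: t=1:−1/8640 t=2:+1/2304 t=3:−1/8640 = 7/34560
3j²(3 6 5; 0 0 0) = Δ·Π!·Σ² = 7/429  (sign -1)
sum: t=0:+1/17280 t=1:−1/6912 = -1/11520
3j²(3 6 5; 2 -1 -1) = Δ·Π!·Σ² = 2/143  (sign -1)
combine: 4πI² = 1001·7/429·2/143 = 98/429
take √, sign +1: I = 0.13482780

0.134828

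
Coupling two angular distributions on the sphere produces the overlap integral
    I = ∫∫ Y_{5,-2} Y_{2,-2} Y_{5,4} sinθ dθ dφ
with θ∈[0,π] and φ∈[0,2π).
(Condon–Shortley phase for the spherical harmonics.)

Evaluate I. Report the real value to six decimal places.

Rules hold: Σm=0, L=12 even, 3≤5≤7.
N = 11·5·11 = 605
Δ = 2!·8!·2!/13! = 1/38610
Racah Σ t=0..2: t=0:+1/2880 t=1:−1/576 t=2:+1/2880 = -1/960
⇒ 3j(5 2 5; 0 0 0)² = 10/429, sgn +1
Racah Σ t=0..0: t=0:+1/20160 = 1/20160
⇒ 3j(5 2 5; -2 -2 4)² = 12/715, sgn -1
4πI² = N·(3j₀)²·(3jₘ)² = 40/169
I = -1·√(0.236686/4π) = -0.13724032

-0.137240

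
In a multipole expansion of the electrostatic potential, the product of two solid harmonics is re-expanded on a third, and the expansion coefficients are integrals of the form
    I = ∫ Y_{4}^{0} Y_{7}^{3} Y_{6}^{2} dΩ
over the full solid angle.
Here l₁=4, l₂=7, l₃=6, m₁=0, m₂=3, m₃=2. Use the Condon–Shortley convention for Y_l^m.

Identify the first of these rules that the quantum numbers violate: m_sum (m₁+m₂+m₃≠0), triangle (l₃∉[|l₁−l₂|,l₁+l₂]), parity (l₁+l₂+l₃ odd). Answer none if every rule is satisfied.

m_sum

Σmᵢ = 5  ✗
l₃∈[|l₁−l₂|,l₁+l₂]=[3,11], have l₃=6
Σlᵢ = 17 ⇒ odd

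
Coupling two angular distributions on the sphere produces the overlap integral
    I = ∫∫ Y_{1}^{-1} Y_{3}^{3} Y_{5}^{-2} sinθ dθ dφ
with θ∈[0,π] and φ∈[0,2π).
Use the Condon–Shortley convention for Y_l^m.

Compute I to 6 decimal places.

0.000000

triangle: need 2≤l₃≤4, have 5; I=0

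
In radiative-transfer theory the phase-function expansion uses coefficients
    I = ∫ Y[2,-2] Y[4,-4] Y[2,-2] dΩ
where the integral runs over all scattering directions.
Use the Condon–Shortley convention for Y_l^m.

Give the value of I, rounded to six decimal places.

0.000000

Σmᵢ = -8 ≠ 0, so the φ-integral vanishes; I = 0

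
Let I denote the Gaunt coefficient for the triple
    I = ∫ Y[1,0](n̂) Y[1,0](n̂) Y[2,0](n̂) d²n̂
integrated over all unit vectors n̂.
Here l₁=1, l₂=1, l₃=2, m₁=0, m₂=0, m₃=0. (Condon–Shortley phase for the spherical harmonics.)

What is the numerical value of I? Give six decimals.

0.252313

Checks pass: Σm=0; 4 even; l₃=2∈[0,2].
(2·1+1)(2·1+1)(2·2+1) = 45
Δ: 0! 2! 2! / 5! → 1/30
sum: t=0:+1/1 = 1/1
3j²(1 1 2; 0 0 0) = Δ·Π!·Σ² = 2/15  (sign +1)
(m-triple is (0,0,0) — same symbol as above.)
combine: 4πI² = 45·2/15·2/15 = 4/5
take √, sign +1: I = 0.25231325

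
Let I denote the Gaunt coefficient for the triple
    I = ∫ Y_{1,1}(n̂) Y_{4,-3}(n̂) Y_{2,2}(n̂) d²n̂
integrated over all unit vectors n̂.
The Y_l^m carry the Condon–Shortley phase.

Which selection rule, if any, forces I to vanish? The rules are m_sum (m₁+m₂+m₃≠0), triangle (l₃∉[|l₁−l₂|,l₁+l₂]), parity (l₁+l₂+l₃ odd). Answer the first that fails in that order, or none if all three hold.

triangle

m₁+m₂+m₃ = 1 − 3 + 2 = 0  ✓
triangle: |1−4|=3 ≤ l₃=2 ≤ 1+4=5  ✗
parity: l₁+l₂+l₃ = 7 is odd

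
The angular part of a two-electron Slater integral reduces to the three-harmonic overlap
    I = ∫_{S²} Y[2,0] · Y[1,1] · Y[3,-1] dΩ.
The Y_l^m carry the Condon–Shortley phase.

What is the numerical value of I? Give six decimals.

Checks pass: Σm=0; 6 even; l₃=3∈[1,3].
(2·2+1)(2·1+1)(2·3+1) = 105
Δ: 0! 4! 2! / 7! → 1/105
sum: t=0:+1/4 = 1/4
3j²(2 1 3; 0 0 0) = Δ·Π!·Σ² = 3/35  (sign -1)
sum: t=0:+1/8 = 1/8
3j²(2 1 3; 0 1 -1) = Δ·Π!·Σ² = 2/35  (sign +1)
combine: 4πI² = 105·3/35·2/35 = 18/35
take √, sign -1: I = -0.20230066

-0.202301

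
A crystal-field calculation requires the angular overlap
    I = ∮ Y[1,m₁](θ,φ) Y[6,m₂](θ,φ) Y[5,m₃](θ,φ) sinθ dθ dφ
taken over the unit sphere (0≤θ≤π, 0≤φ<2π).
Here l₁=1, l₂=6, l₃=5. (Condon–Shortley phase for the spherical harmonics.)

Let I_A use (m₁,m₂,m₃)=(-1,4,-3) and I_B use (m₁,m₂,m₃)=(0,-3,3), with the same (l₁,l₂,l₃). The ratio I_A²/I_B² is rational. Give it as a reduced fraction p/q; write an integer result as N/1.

Same 1,6,5: normalisation and zero-m 3j drop out of the ratio.
A: Δ: 2! 0! 10! / 13! → 1/858; sum: t=2:+1/161280 = 1/161280; 3j²(1 6 5; -1 4 -3) = Δ·Π!·Σ² = 15/286  (sign +1)
B: Δ: 2! 0! 10! / 13! → 1/858; sum: t=1:−1/80640 = -1/80640; 3j²(1 6 5; 0 -3 3) = Δ·Π!·Σ² = 9/286  (sign -1)
I_A²/I_B² = (15/286)/(9/286) = 5/3

5/3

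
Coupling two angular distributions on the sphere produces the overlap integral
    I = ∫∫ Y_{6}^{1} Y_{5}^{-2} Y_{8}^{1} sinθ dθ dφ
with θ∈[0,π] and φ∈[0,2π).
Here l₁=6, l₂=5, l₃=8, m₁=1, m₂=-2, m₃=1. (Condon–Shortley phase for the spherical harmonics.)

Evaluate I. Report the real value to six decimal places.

0.000000

Σlᵢ=19 odd — θ-integrand is odd under cosθ→−cosθ; I=0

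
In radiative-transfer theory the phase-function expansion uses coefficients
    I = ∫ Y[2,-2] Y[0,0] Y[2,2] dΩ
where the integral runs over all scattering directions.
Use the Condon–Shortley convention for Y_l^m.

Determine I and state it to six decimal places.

m-sum 0 ✓  L=4 even ✓  2≤2≤2 ✓
Π(2lᵢ+1) = 5×1×5 = 25
triangle coeff Δ(2,0,2) = 1/5
Σ_t [0,0]: t=0:+1/4 = 1/4
(3j)²=1/5 [(2 0 2; 0 0 0)], sign=+1
Σ_t [0,0]: t=0:+1/24 = 1/24
(3j)²=1/5 [(2 0 2; -2 0 2)], sign=+1
⇒ 4πI² = 1/1
I = (+1)√(1/1/(4π)) = 0.28209479

0.282095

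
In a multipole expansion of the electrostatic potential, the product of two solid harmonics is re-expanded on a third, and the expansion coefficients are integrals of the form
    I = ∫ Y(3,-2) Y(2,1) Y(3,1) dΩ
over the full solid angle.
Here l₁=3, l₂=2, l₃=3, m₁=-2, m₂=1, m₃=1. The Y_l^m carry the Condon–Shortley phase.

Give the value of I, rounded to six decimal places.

0.162868

Checks pass: Σm=0; 8 even; l₃=3∈[1,5].
(2·3+1)(2·2+1)(2·3+1) = 245
Δ: 2! 4! 2! / 9! → 1/3780
sum: t=0:+1/24 t=1:−1/4 t=2:+1/24 = -1/6
3j²(3 2 3; 0 0 0) = Δ·Π!·Σ² = 4/105  (sign +1)
sum: t=1:−1/48 t=2:+1/12 = 1/16
3j²(3 2 3; -2 1 1) = Δ·Π!·Σ² = 1/28  (sign +1)
combine: 4πI² = 245·4/105·1/28 = 1/3
take √, sign +1: I = 0.16286750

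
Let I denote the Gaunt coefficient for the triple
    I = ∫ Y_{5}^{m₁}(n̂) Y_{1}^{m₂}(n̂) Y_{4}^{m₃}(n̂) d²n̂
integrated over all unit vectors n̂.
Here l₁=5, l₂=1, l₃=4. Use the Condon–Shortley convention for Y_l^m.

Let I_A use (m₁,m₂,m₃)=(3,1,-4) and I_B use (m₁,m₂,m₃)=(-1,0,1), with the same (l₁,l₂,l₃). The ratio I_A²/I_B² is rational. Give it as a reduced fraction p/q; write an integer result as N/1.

l's match ⇒ only the (l;m) 3-j factors differ between A and B.
A: triangle coeff Δ(5,1,4) = 1/495; Σ_t [2,2]: t=2:+1/80640 = 1/80640; (3j)²=1/495 [(5 1 4; 3 1 -4)], sign=+1
B: triangle coeff Δ(5,1,4) = 1/495; Σ_t [1,1]: t=1:−1/720 = -1/720; (3j)²=8/165 [(5 1 4; -1 0 1)], sign=+1
I_A²/I_B² = (1/495)/(8/165) = 1/24

1/24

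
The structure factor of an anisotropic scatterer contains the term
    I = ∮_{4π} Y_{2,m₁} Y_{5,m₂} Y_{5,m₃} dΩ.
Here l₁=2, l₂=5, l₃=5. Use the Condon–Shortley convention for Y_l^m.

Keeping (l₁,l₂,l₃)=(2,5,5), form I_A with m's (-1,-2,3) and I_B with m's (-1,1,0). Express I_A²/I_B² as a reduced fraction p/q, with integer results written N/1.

l's match ⇒ only the (l;m) 3-j factors differ between A and B.
A: triangle coeff Δ(2,5,5) = 1/38610; Σ_t [1,2]: t=1:−1/2880 t=2:+1/10080 = -1/4032; (3j)²=10/429 [(2 5 5; -1 -2 3)], sign=-1
B: triangle coeff Δ(2,5,5) = 1/38610; Σ_t [1,2]: t=1:−1/1440 t=2:+1/1152 = 1/5760; (3j)²=1/858 [(2 5 5; -1 1 0)], sign=-1
I_A²/I_B² = (10/429)/(1/858) = 20/1

20/1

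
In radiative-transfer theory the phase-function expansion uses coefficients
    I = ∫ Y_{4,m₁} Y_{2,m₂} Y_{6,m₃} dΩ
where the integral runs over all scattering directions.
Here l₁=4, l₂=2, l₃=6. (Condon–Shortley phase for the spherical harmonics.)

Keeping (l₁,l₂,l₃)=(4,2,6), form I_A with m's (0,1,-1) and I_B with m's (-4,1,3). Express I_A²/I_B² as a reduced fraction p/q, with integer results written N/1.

Shared (l₁,l₂,l₃)=(4,2,6): N and (l;000)² cancel in I_A²/I_B².
A: Δ = 0!·8!·4!/13! = 1/6435; Racah Σ t=0..0: t=0:+1/3456 = 1/3456; ⇒ 3j(4 2 6; 0 1 -1)² = 35/1287, sgn -1
B: Δ = 0!·8!·4!/13! = 1/6435; Racah Σ t=0..0: t=0:+1/241920 = 1/241920; ⇒ 3j(4 2 6; -4 1 3)² = 1/715, sgn -1
I_A²/I_B² = (35/1287)/(1/715) = 175/9

175/9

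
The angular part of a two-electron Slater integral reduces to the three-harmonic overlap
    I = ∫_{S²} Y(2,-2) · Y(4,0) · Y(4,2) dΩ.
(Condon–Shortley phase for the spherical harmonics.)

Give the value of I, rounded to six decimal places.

Checks pass: Σm=0; 10 even; l₃=4∈[2,6].
(2·2+1)(2·4+1)(2·4+1) = 405
Δ: 2! 2! 6! / 11! → 1/13860
sum: t=0:+1/192 t=1:−1/36 t=2:+1/192 = -5/288
3j²(2 4 4; 0 0 0) = Δ·Π!·Σ² = 20/693  (sign -1)
sum: t=2:+1/192 = 1/192
3j²(2 4 4; -2 0 2) = Δ·Π!·Σ² = 3/77  (sign +1)
combine: 4πI² = 405·20/693·3/77 = 2700/5929
take √, sign -1: I = -0.19036462

-0.190365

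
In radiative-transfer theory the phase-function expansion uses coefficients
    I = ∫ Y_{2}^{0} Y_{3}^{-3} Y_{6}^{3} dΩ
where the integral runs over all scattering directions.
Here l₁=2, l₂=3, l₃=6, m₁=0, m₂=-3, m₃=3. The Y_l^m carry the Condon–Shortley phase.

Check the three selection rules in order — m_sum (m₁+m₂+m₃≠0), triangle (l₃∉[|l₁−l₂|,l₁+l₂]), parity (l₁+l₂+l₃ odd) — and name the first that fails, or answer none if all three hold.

Σmᵢ = 0  ✓
l₃∈[|l₁−l₂|,l₁+l₂]=[1,5], have l₃=6  ✗
Σlᵢ = 11 ⇒ odd

triangle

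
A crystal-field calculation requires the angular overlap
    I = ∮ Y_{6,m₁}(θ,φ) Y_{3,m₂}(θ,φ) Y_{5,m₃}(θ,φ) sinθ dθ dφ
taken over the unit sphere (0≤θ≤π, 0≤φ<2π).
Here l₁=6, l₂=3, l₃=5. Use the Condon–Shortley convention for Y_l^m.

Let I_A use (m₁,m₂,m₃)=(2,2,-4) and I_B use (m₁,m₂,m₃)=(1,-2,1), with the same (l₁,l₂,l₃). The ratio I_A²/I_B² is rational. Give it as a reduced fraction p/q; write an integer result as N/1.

15/14

l's match ⇒ only the (l;m) 3-j factors differ between A and B.
A: triangle coeff Δ(6,3,5) = 1/675675; Σ_t [3,4]: t=3:−1/60480 t=4:+1/967680 = -1/64512; (3j)²=15/1001 [(6 3 5; 2 2 -4)], sign=+1
B: triangle coeff Δ(6,3,5) = 1/675675; Σ_t [0,1]: t=0:+1/17280 t=1:−1/6912 = -1/11520; (3j)²=2/143 [(6 3 5; 1 -2 1)], sign=-1
I_A²/I_B² = (15/1001)/(2/143) = 15/14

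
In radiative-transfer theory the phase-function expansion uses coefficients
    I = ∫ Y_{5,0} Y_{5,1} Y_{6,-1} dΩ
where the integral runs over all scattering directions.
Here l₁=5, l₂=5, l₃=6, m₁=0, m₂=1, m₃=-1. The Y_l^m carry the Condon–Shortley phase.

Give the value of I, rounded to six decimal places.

-0.072607

m-sum 0 ✓  L=16 even ✓  0≤6≤10 ✓
Π(2lᵢ+1) = 11×11×13 = 1573
triangle coeff Δ(5,5,6) = 1/28588560
Σ_t [0,4]: t=0:+1/345600 t=1:−1/13824 t=2:+1/5184 t=3:−1/13824 t=4:+1/345600 = 7/129600
(3j)²=80/7293 [(5 5 6; 0 0 0)], sign=+1
Σ_t [0,4]: t=0:+1/2073600 t=1:−1/34560 t=2:+1/6912 t=3:−1/10368 t=4:+1/138240 = 7/259200
(3j)²=28/7293 [(5 5 6; 0 1 -1)], sign=-1
⇒ 4πI² = 2240/33813
I = (-1)√(2240/33813/(4π)) = -0.07260679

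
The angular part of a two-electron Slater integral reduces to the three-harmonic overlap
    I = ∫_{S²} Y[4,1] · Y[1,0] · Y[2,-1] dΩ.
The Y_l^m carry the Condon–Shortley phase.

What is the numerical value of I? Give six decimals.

l₃=2 ∉ [3,5] — triangle fails ⇒ I = 0

0.000000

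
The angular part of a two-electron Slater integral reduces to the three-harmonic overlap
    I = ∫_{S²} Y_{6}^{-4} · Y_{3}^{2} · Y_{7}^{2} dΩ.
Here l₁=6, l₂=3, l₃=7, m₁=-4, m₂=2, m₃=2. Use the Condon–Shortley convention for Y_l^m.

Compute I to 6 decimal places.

-0.153384

Rules hold: Σm=0, L=16 even, 3≤7≤9.
N = 13·7·15 = 1365
Δ = 2!·10!·4!/17! = 1/2042040
Racah Σ t=0..2: t=0:+1/207360 t=1:−1/57600 t=2:+1/207360 = -1/129600
⇒ 3j(6 3 7; 0 0 0)² = 168/12155, sgn +1
Racah Σ t=1..2: t=1:−1/8709120 t=2:+1/967680 = 1/1088640
⇒ 3j(6 3 7; -4 2 2)² = 800/51051, sgn -1
4πI² = N·(3j₀)²·(3jₘ)² = 134400/454597
I = -1·√(0.295646/4π) = -0.15338448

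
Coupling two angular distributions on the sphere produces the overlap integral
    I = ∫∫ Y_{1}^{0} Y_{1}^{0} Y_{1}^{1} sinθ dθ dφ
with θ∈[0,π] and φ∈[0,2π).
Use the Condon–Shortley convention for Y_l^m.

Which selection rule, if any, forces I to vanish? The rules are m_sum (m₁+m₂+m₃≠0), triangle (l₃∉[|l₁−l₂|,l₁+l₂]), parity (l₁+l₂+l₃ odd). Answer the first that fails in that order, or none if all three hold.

m_sum

Σmᵢ = 1  ✗
l₃∈[|l₁−l₂|,l₁+l₂]=[0,2], have l₃=1
Σlᵢ = 3 ⇒ odd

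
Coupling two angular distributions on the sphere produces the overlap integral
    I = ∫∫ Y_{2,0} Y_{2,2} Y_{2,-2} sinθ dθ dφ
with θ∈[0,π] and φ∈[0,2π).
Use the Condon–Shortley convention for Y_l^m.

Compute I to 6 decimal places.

m-sum 0 ✓  L=6 even ✓  0≤2≤4 ✓
Π(2lᵢ+1) = 5×5×5 = 125
triangle coeff Δ(2,2,2) = 1/630
Σ_t [0,2]: t=0:+1/8 t=1:−1/1 t=2:+1/8 = -3/4
(3j)²=2/35 [(2 2 2; 0 0 0)], sign=-1
Σ_t [2,2]: t=2:+1/8 = 1/8
(3j)²=2/35 [(2 2 2; 0 2 -2)], sign=+1
⇒ 4πI² = 20/49
I = (-1)√(20/49/(4π)) = -0.18022375

-0.180224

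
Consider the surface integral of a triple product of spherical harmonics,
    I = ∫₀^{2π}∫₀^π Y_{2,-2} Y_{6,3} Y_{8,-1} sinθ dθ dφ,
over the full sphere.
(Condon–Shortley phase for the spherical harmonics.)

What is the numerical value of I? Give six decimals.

-0.050205

Checks pass: Σm=0; 16 even; l₃=8∈[4,8].
(2·2+1)(2·6+1)(2·8+1) = 1105
Δ: 0! 4! 12! / 17! → 1/30940
sum: t=0:+1/2073600 = 1/2073600
3j²(2 6 8; 0 0 0) = Δ·Π!·Σ² = 28/1105  (sign +1)
sum: t=0:+1/52254720 = 1/52254720
3j²(2 6 8; -2 3 -1) = Δ·Π!·Σ² = 1/884  (sign -1)
combine: 4πI² = 1105·28/1105·1/884 = 7/221
take √, sign -1: I = -0.05020511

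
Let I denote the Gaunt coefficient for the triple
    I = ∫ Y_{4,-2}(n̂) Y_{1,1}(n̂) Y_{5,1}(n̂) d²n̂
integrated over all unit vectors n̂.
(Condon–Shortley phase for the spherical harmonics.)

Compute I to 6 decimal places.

m-sum 0 ✓  L=10 even ✓  3≤5≤5 ✓
Π(2lᵢ+1) = 9×3×11 = 297
triangle coeff Δ(4,1,5) = 1/495
Σ_t [0,0]: t=0:+1/576 = 1/576
(3j)²=5/99 [(4 1 5; 0 0 0)], sign=-1
Σ_t [0,0]: t=0:+1/2880 = 1/2880
(3j)²=2/165 [(4 1 5; -2 1 1)], sign=+1
⇒ 4πI² = 2/11
I = (-1)√(2/11/(4π)) = -0.12028562

-0.120286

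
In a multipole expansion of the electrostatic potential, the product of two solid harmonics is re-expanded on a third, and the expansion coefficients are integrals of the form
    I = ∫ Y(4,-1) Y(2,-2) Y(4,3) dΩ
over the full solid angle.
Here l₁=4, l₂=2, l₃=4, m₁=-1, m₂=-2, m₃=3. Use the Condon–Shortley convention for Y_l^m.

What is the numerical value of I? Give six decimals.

m-sum 0 ✓  L=10 even ✓  2≤4≤6 ✓
Π(2lᵢ+1) = 9×5×9 = 405
triangle coeff Δ(4,2,4) = 1/13860
Σ_t [0,2]: t=0:+1/192 t=1:−1/36 t=2:+1/192 = -5/288
(3j)²=20/693 [(4 2 4; 0 0 0)], sign=-1
Σ_t [0,0]: t=0:+1/480 = 1/480
(3j)²=3/110 [(4 2 4; -1 -2 3)], sign=-1
⇒ 4πI² = 270/847
I = (+1)√(270/847/(4π)) = 0.15927046

0.159270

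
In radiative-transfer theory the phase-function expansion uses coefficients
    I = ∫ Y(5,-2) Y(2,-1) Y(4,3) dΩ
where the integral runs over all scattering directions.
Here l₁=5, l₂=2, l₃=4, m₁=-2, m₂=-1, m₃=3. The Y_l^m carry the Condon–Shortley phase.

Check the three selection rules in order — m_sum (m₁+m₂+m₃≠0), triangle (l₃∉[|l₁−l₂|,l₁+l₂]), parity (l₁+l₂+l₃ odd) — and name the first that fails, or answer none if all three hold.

parity

m₁+m₂+m₃ = -2 − 1 + 3 = 0  ✓
triangle: |5−2|=3 ≤ l₃=4 ≤ 5+2=7  ✓
parity: l₁+l₂+l₃ = 11 is odd  ✗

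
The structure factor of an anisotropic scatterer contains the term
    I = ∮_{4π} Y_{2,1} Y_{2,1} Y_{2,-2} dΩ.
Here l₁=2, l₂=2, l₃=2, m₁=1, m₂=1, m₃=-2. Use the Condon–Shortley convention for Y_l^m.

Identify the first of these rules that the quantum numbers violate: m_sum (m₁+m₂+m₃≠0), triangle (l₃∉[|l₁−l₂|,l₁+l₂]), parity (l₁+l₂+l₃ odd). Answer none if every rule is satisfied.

none

azimuthal sum: 1 + 1 − 2 = 0  ✓
0 ≤ 2 ≤ 4 (triangle on l)  ✓
L = 2 + 2 + 2 = 6 (even)  ✓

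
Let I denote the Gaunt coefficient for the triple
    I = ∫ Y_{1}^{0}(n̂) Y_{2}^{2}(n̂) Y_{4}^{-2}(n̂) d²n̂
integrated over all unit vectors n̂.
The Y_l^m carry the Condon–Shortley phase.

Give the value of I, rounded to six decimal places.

|1−2|≤4≤1+2 violated ⇒ I = 0

0.000000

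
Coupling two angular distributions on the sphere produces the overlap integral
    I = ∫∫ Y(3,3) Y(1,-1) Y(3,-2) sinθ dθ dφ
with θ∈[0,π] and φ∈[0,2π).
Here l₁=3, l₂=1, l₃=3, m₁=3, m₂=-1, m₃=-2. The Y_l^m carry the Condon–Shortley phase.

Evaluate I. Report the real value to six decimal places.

l₁+l₂+l₃=7 is odd: 3j(l;000)=0 ⇒ I=0

0.000000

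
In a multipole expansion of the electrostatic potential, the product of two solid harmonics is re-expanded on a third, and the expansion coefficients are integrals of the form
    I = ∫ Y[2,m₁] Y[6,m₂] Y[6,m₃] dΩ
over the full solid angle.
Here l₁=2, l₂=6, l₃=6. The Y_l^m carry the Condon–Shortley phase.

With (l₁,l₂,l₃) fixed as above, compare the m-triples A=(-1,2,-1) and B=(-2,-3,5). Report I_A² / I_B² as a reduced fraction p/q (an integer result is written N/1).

6/11

Shared (l₁,l₂,l₃)=(2,6,6): N and (l;000)² cancel in I_A²/I_B².
A: Δ = 2!·2!·10!/15! = 1/90090; Racah Σ t=1..2: t=1:−1/60480 t=2:+1/34560 = 1/80640; ⇒ 3j(2 6 6; -1 2 -1)² = 6/1001, sgn -1
B: Δ = 2!·2!·10!/15! = 1/90090; Racah Σ t=2..2: t=2:+1/1451520 = 1/1451520; ⇒ 3j(2 6 6; -2 -3 5)² = 1/91, sgn -1
I_A²/I_B² = (6/1001)/(1/91) = 6/11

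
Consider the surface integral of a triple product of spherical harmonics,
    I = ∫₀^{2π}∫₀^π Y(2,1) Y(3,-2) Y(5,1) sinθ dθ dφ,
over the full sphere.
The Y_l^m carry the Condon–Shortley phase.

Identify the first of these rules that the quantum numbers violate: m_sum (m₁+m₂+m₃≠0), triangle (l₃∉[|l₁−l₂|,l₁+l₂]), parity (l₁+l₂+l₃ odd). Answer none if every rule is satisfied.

Σmᵢ = 0  ✓
l₃∈[|l₁−l₂|,l₁+l₂]=[1,5], have l₃=5  ✓
Σlᵢ = 10 ⇒ even  ✓

none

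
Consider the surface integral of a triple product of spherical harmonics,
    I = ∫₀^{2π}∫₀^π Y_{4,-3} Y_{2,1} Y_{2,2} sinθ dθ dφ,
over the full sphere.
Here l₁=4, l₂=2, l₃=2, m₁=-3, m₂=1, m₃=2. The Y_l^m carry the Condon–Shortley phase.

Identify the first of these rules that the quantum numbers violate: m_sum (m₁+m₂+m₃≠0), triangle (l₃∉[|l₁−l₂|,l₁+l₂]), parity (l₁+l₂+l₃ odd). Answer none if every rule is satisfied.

none

Σmᵢ = 0  ✓
l₃∈[|l₁−l₂|,l₁+l₂]=[2,6], have l₃=2  ✓
Σlᵢ = 8 ⇒ even  ✓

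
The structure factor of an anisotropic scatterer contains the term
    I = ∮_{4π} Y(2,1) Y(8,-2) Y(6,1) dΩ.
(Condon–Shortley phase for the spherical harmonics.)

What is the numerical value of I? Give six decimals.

0.227709

m-sum 0 ✓  L=16 even ✓  6≤6≤10 ✓
Π(2lᵢ+1) = 5×17×13 = 1105
triangle coeff Δ(2,8,6) = 1/30940
Σ_t [2,2]: t=2:+1/2073600 = 1/2073600
(3j)²=28/1105 [(2 8 6; 0 0 0)], sign=+1
Σ_t [1,1]: t=1:−1/3628800 = -1/3628800
(3j)²=36/1547 [(2 8 6; 1 -2 1)], sign=+1
⇒ 4πI² = 144/221
I = (+1)√(144/221/(4π)) = 0.22770899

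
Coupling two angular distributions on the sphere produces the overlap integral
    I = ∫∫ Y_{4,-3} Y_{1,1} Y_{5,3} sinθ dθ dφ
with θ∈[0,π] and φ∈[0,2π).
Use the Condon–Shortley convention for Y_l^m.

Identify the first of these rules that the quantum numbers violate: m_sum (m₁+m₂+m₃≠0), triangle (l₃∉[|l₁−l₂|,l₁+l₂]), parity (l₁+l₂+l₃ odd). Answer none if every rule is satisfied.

m₁+m₂+m₃ = -3 + 1 + 3 = 1  ✗
triangle: |4−1|=3 ≤ l₃=5 ≤ 4+1=5
parity: l₁+l₂+l₃ = 10 is even

m_sum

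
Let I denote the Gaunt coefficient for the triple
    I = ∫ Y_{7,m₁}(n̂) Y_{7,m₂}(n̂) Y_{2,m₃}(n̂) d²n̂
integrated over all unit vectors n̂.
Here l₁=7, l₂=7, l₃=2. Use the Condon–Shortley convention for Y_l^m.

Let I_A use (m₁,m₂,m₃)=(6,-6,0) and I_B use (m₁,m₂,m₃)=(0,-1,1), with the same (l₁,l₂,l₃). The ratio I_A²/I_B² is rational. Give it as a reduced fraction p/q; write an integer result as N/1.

Same 7,7,2: normalisation and zero-m 3j drop out of the ratio.
A: Δ: 12! 2! 2! / 17! → 1/185640; sum: t=0:+1/479001600 t=1:−1/159667200 = -1/239500800; 3j²(7 7 2; 6 -6 0) = Δ·Π!·Σ² = 26/1785  (sign -1)
B: Δ: 12! 2! 2! / 17! → 1/185640; sum: t=5:−1/1209600 t=6:+1/1036800 = 1/7257600; 3j²(7 7 2; 0 -1 1) = Δ·Π!·Σ² = 1/2210  (sign -1)
I_A²/I_B² = (26/1785)/(1/2210) = 676/21

676/21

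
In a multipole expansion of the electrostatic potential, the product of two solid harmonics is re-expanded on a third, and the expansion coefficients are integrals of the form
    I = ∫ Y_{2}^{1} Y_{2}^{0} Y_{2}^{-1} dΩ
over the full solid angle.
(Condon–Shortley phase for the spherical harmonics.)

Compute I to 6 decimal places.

-0.090112

Rules hold: Σm=0, L=6 even, 0≤2≤4.
N = 5·5·5 = 125
Δ = 2!·2!·2!/7! = 1/630
Racah Σ t=0..2: t=0:+1/8 t=1:−1/1 t=2:+1/8 = -3/4
⇒ 3j(2 2 2; 0 0 0)² = 2/35, sgn -1
Racah Σ t=0..1: t=0:+1/4 t=1:−1/2 = -1/4
⇒ 3j(2 2 2; 1 0 -1)² = 1/70, sgn +1
4πI² = N·(3j₀)²·(3jₘ)² = 5/49
I = -1·√(0.102041/4π) = -0.09011188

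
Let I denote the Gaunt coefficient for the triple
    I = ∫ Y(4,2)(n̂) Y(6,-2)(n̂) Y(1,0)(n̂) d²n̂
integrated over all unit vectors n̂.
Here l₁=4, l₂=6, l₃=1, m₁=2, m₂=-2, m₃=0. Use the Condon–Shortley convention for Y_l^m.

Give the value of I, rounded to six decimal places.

triangle: need 2≤l₃≤10, have 1; I=0

0.000000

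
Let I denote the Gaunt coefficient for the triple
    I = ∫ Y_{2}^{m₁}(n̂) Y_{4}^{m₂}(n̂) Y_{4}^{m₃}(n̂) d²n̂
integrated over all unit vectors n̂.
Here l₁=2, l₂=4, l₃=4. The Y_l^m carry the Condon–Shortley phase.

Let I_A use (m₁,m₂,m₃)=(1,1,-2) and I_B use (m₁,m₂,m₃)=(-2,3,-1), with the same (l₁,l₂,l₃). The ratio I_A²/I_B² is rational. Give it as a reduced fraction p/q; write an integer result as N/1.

l's match ⇒ only the (l;m) 3-j factors differ between A and B.
A: triangle coeff Δ(2,4,4) = 1/13860; Σ_t [0,1]: t=0:+1/240 t=1:−1/96 = -1/160; (3j)²=27/1540 [(2 4 4; 1 1 -2)], sign=-1
B: triangle coeff Δ(2,4,4) = 1/13860; Σ_t [2,2]: t=2:+1/480 = 1/480; (3j)²=3/110 [(2 4 4; -2 3 -1)], sign=-1
I_A²/I_B² = (27/1540)/(3/110) = 9/14

9/14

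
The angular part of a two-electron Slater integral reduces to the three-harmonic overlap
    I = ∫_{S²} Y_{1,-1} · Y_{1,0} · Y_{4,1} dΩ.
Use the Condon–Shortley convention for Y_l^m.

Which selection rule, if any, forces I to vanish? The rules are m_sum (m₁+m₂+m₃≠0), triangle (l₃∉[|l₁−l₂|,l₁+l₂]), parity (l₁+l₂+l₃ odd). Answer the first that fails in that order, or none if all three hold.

Σmᵢ = 0  ✓
l₃∈[|l₁−l₂|,l₁+l₂]=[0,2], have l₃=4  ✗
Σlᵢ = 6 ⇒ even

triangle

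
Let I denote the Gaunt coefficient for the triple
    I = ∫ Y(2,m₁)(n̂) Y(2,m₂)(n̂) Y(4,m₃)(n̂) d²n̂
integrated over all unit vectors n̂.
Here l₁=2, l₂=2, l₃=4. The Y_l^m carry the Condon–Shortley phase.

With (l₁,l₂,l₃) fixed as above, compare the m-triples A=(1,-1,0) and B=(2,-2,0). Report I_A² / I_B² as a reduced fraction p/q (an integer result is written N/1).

Same 2,2,4: normalisation and zero-m 3j drop out of the ratio.
A: Δ: 0! 4! 4! / 9! → 1/630; sum: t=0:+1/36 = 1/36; 3j²(2 2 4; 1 -1 0) = Δ·Π!·Σ² = 8/315  (sign +1)
B: Δ: 0! 4! 4! / 9! → 1/630; sum: t=0:+1/576 = 1/576; 3j²(2 2 4; 2 -2 0) = Δ·Π!·Σ² = 1/630  (sign +1)
I_A²/I_B² = (8/315)/(1/630) = 16/1

16/1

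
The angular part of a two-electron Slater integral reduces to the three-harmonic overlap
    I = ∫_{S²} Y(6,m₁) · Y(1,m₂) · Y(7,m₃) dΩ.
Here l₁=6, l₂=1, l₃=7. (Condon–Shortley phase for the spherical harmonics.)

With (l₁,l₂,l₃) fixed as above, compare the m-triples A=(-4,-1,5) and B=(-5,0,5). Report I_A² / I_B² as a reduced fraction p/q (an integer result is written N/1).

11/4

l's match ⇒ only the (l;m) 3-j factors differ between A and B.
A: triangle coeff Δ(6,1,7) = 1/1365; Σ_t [0,0]: t=0:+1/14515200 = 1/14515200; (3j)²=22/455 [(6 1 7; -4 -1 5)], sign=+1
B: triangle coeff Δ(6,1,7) = 1/1365; Σ_t [0,0]: t=0:+1/39916800 = 1/39916800; (3j)²=8/455 [(6 1 7; -5 0 5)], sign=+1
I_A²/I_B² = (22/455)/(8/455) = 11/4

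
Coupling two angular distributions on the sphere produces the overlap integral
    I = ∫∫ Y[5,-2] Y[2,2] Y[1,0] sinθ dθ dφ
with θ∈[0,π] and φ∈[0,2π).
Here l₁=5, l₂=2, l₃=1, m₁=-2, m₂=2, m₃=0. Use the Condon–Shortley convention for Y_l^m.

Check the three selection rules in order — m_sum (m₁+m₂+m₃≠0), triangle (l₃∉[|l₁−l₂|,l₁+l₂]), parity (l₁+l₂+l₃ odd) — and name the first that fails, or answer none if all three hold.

triangle

azimuthal sum: -2 + 2 + 0 = 0  ✓
3 ≤ 1 ≤ 7 (triangle on l)  ✗
L = 5 + 2 + 1 = 8 (even)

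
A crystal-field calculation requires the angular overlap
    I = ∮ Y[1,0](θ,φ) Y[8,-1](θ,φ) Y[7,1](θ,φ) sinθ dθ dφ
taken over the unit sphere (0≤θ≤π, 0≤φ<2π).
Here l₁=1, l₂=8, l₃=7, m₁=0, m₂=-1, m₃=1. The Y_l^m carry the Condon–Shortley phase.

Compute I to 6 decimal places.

m-sum 0 ✓  L=16 even ✓  7≤7≤9 ✓
Π(2lᵢ+1) = 3×17×15 = 765
triangle coeff Δ(1,8,7) = 1/2040
Σ_t [1,1]: t=1:−1/25401600 = -1/25401600
(3j)²=8/255 [(1 8 7; 0 0 0)], sign=+1
Σ_t [1,1]: t=1:−1/29030400 = -1/29030400
(3j)²=21/680 [(1 8 7; 0 -1 1)], sign=-1
⇒ 4πI² = 63/85
I = (-1)√(63/85/(4π)) = -0.24285994

-0.242860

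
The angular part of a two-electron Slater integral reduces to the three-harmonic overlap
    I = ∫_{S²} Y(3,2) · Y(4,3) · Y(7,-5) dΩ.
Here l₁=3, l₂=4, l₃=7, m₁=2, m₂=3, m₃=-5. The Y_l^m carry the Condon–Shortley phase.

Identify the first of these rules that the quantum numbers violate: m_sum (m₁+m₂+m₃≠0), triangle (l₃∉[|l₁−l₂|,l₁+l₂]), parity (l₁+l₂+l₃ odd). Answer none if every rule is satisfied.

azimuthal sum: 2 + 3 − 5 = 0  ✓
1 ≤ 7 ≤ 7 (triangle on l)  ✓
L = 3 + 4 + 7 = 14 (even)  ✓

none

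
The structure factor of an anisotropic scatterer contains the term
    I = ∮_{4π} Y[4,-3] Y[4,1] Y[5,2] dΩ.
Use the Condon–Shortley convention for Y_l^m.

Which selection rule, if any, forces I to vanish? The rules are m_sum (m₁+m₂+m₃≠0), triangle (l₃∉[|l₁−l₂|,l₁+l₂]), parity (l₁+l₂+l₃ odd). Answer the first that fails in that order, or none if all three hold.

m₁+m₂+m₃ = -3 + 1 + 2 = 0  ✓
triangle: |4−4|=0 ≤ l₃=5 ≤ 4+4=8  ✓
parity: l₁+l₂+l₃ = 13 is odd  ✗

parity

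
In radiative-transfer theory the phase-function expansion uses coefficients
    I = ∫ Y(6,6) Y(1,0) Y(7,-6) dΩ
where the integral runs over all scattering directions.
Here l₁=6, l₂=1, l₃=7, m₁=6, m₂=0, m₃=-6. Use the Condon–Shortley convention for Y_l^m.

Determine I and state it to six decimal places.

0.126157

Checks pass: Σm=0; 14 even; l₃=7∈[5,7].
(2·6+1)(2·1+1)(2·7+1) = 585
Δ: 0! 12! 2! / 15! → 1/1365
sum: t=0:+1/518400 = 1/518400
3j²(6 1 7; 0 0 0) = Δ·Π!·Σ² = 7/195  (sign -1)
sum: t=0:+1/479001600 = 1/479001600
3j²(6 1 7; 6 0 -6) = Δ·Π!·Σ² = 1/105  (sign -1)
combine: 4πI² = 585·7/195·1/105 = 1/5
take √, sign +1: I = 0.12615663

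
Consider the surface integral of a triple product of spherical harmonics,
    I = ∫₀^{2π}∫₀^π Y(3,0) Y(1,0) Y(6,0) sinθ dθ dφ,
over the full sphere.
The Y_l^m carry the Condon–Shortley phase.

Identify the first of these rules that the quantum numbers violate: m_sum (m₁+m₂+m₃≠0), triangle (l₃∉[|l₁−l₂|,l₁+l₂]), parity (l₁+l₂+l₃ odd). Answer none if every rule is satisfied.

m₁+m₂+m₃ = 0 + 0 + 0 = 0  ✓
triangle: |3−1|=2 ≤ l₃=6 ≤ 3+1=4  ✗
parity: l₁+l₂+l₃ = 10 is even

triangle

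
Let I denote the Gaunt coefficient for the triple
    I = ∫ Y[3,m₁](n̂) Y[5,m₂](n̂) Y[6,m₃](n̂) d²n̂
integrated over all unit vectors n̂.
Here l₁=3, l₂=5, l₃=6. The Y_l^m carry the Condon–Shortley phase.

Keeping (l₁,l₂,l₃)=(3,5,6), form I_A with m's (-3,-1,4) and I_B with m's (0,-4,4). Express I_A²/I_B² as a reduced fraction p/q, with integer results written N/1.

28/15

l's match ⇒ only the (l;m) 3-j factors differ between A and B.
A: triangle coeff Δ(3,5,6) = 1/675675; Σ_t [2,2]: t=2:+1/69120 = 1/69120; (3j)²=4/143 [(3 5 6; -3 -1 4)], sign=+1
B: triangle coeff Δ(3,5,6) = 1/675675; Σ_t [0,1]: t=0:+1/60480 t=1:−1/161280 = 1/96768; (3j)²=15/1001 [(3 5 6; 0 -4 4)], sign=+1
I_A²/I_B² = (4/143)/(15/1001) = 28/15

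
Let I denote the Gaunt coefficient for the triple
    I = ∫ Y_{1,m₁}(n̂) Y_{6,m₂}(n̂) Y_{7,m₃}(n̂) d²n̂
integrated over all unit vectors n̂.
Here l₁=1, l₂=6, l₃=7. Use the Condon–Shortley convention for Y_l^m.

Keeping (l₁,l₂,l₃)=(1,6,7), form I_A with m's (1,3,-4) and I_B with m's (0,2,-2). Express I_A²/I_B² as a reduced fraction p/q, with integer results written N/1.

11/9

l's match ⇒ only the (l;m) 3-j factors differ between A and B.
A: triangle coeff Δ(1,6,7) = 1/1365; Σ_t [0,0]: t=0:+1/4354560 = 1/4354560; (3j)²=11/273 [(1 6 7; 1 3 -4)], sign=-1
B: triangle coeff Δ(1,6,7) = 1/1365; Σ_t [0,0]: t=0:+1/967680 = 1/967680; (3j)²=3/91 [(1 6 7; 0 2 -2)], sign=-1
I_A²/I_B² = (11/273)/(3/91) = 11/9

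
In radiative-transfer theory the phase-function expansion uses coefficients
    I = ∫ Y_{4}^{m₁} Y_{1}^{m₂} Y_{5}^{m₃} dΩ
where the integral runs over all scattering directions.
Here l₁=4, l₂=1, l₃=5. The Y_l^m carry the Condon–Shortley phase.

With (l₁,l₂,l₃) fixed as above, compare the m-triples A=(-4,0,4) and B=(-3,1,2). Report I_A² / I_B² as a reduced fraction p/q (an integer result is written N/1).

3/1

l's match ⇒ only the (l;m) 3-j factors differ between A and B.
A: triangle coeff Δ(4,1,5) = 1/495; Σ_t [0,0]: t=0:+1/40320 = 1/40320; (3j)²=1/55 [(4 1 5; -4 0 4)], sign=-1
B: triangle coeff Δ(4,1,5) = 1/495; Σ_t [0,0]: t=0:+1/10080 = 1/10080; (3j)²=1/165 [(4 1 5; -3 1 2)], sign=-1
I_A²/I_B² = (1/55)/(1/165) = 3/1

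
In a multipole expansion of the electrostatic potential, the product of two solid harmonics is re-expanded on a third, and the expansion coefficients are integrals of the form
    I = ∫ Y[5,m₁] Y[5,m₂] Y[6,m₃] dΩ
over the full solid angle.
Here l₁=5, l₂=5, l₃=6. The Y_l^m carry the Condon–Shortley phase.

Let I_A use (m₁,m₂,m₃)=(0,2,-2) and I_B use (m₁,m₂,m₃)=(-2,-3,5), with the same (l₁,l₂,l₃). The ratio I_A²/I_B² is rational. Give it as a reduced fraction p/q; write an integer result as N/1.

l's match ⇒ only the (l;m) 3-j factors differ between A and B.
A: triangle coeff Δ(5,5,6) = 1/28588560; Σ_t [1,4]: t=1:−1/207360 t=2:+1/17280 t=3:−1/13824 t=4:+1/103680 = -1/103680; (3j)²=10/7293 [(5 5 6; 0 2 -2)], sign=-1
B: triangle coeff Δ(5,5,6) = 1/28588560; Σ_t [1,2]: t=1:−1/518400 t=2:+1/345600 = 1/1036800; (3j)²=7/2210 [(5 5 6; -2 -3 5)], sign=-1
I_A²/I_B² = (10/7293)/(7/2210) = 100/231

100/231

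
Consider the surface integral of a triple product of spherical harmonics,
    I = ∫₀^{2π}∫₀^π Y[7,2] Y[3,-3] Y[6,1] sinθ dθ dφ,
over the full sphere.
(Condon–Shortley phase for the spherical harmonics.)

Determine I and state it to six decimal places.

-0.170823

Checks pass: Σm=0; 16 even; l₃=6∈[4,10].
(2·7+1)(2·3+1)(2·6+1) = 1365
Δ: 4! 10! 2! / 17! → 1/2042040
sum: t=1:−1/207360 t=2:+1/57600 t=3:−1/207360 = 1/129600
3j²(7 3 6; 0 0 0) = Δ·Π!·Σ² = 168/12155  (sign +1)
sum: t=0:+1/691200 = 1/691200
3j²(7 3 6; 2 -3 1) = Δ·Π!·Σ² = 189/9724  (sign -1)
combine: 4πI² = 1365·168/12155·189/9724 = 166698/454597
take √, sign -1: I = -0.17082325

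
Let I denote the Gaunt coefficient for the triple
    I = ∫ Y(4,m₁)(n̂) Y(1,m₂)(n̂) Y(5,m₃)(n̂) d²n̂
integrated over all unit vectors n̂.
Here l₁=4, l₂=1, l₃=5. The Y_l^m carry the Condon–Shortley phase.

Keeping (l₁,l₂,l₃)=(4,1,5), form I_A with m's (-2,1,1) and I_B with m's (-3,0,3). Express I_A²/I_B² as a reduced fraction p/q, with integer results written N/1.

3/8

l's match ⇒ only the (l;m) 3-j factors differ between A and B.
A: triangle coeff Δ(4,1,5) = 1/495; Σ_t [0,0]: t=0:+1/2880 = 1/2880; (3j)²=2/165 [(4 1 5; -2 1 1)], sign=+1
B: triangle coeff Δ(4,1,5) = 1/495; Σ_t [0,0]: t=0:+1/5040 = 1/5040; (3j)²=16/495 [(4 1 5; -3 0 3)], sign=+1
I_A²/I_B² = (2/165)/(16/495) = 3/8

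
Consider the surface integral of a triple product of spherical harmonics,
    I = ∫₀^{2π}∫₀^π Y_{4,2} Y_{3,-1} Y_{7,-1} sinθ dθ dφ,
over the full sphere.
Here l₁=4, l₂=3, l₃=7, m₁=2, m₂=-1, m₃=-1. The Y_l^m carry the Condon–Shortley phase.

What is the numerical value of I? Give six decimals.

-0.138088

m-sum 0 ✓  L=14 even ✓  1≤7≤7 ✓
Π(2lᵢ+1) = 9×7×15 = 945
triangle coeff Δ(4,3,7) = 1/45045
Σ_t [0,0]: t=0:+1/20736 = 1/20736
(3j)²=35/1287 [(4 3 7; 0 0 0)], sign=-1
Σ_t [0,0]: t=0:+1/69120 = 1/69120
(3j)²=4/429 [(4 3 7; 2 -1 -1)], sign=+1
⇒ 4πI² = 4900/20449
I = (-1)√(4900/20449/(4π)) = -0.13808836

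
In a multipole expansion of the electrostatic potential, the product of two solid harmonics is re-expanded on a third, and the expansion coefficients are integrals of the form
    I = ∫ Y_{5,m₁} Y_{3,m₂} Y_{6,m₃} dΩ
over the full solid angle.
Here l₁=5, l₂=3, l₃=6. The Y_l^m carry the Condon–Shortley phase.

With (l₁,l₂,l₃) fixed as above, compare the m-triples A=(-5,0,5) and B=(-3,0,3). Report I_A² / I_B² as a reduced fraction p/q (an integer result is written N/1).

33/1

Shared (l₁,l₂,l₃)=(5,3,6): N and (l;000)² cancel in I_A²/I_B².
A: Δ = 2!·8!·4!/15! = 1/675675; Racah Σ t=2..2: t=2:+1/483840 = 1/483840; ⇒ 3j(5 3 6; -5 0 5)² = 3/91, sgn -1
B: Δ = 2!·8!·4!/15! = 1/675675; Racah Σ t=0..2: t=0:+1/483840 t=1:−1/20160 t=2:+1/17280 = 1/96768; ⇒ 3j(5 3 6; -3 0 3)² = 1/1001, sgn -1
I_A²/I_B² = (3/91)/(1/1001) = 33/1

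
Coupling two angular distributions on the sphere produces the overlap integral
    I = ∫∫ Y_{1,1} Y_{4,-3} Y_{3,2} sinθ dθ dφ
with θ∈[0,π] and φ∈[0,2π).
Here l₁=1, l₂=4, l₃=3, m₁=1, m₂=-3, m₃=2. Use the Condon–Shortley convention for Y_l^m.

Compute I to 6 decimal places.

-0.282095

m-sum 0 ✓  L=8 even ✓  3≤3≤5 ✓
Π(2lᵢ+1) = 3×9×7 = 189
triangle coeff Δ(1,4,3) = 1/252
Σ_t [1,1]: t=1:−1/36 = -1/36
(3j)²=4/63 [(1 4 3; 0 0 0)], sign=+1
Σ_t [0,0]: t=0:+1/240 = 1/240
(3j)²=1/12 [(1 4 3; 1 -3 2)], sign=-1
⇒ 4πI² = 1/1
I = (-1)√(1/1/(4π)) = -0.28209479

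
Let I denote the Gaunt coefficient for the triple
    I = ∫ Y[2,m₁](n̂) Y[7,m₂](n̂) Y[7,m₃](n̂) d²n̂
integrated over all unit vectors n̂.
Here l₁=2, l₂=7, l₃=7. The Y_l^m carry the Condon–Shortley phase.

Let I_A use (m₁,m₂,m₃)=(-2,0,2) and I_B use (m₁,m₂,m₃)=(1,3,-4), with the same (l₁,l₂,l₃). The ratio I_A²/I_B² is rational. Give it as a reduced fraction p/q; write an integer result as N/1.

l's match ⇒ only the (l;m) 3-j factors differ between A and B.
A: triangle coeff Δ(2,7,7) = 1/185640; Σ_t [2,2]: t=2:+1/2419200 = 1/2419200; (3j)²=27/1105 [(2 7 7; -2 0 2)], sign=-1
B: triangle coeff Δ(2,7,7) = 1/185640; Σ_t [0,1]: t=0:+1/14515200 t=1:−1/4354560 = -1/6220800; (3j)²=77/4420 [(2 7 7; 1 3 -4)], sign=+1
I_A²/I_B² = (27/1105)/(77/4420) = 108/77

108/77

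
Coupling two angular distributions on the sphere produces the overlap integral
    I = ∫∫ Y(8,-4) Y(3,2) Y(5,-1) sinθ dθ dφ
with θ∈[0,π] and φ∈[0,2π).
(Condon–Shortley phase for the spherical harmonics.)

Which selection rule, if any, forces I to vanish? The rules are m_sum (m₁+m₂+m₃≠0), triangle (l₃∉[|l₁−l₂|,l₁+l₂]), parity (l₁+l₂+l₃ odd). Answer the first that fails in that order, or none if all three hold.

m_sum

Σmᵢ = -3  ✗
l₃∈[|l₁−l₂|,l₁+l₂]=[5,11], have l₃=5
Σlᵢ = 16 ⇒ even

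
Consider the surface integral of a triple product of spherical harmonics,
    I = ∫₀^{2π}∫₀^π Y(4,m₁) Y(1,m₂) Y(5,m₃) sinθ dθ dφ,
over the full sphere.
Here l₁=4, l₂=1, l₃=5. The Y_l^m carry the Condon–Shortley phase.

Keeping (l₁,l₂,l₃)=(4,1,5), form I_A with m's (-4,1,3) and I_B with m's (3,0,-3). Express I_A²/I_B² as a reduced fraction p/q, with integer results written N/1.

1/16

Same 4,1,5: normalisation and zero-m 3j drop out of the ratio.
A: Δ: 0! 8! 2! / 11! → 1/495; sum: t=0:+1/80640 = 1/80640; 3j²(4 1 5; -4 1 3) = Δ·Π!·Σ² = 1/495  (sign +1)
B: Δ: 0! 8! 2! / 11! → 1/495; sum: t=0:+1/5040 = 1/5040; 3j²(4 1 5; 3 0 -3) = Δ·Π!·Σ² = 16/495  (sign +1)
I_A²/I_B² = (1/495)/(16/495) = 1/16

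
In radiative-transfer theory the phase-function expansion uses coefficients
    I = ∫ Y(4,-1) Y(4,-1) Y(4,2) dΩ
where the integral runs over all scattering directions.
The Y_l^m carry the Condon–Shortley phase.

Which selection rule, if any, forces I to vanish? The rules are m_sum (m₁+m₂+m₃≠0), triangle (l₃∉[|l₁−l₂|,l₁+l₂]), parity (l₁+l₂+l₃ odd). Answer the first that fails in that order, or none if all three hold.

azimuthal sum: -1 − 1 + 2 = 0  ✓
0 ≤ 4 ≤ 8 (triangle on l)  ✓
L = 4 + 4 + 4 = 12 (even)  ✓

none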